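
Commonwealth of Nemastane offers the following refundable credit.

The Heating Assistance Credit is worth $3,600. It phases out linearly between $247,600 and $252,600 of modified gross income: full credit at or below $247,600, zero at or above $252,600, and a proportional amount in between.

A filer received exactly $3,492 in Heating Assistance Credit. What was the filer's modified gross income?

$3,492 is 3,492/3,600 of the full $3,600, so 108/3,600 of the $5,000 range has been used: income = $247,600 + $5,000 × 108/3,600 = $247,750.

$247,750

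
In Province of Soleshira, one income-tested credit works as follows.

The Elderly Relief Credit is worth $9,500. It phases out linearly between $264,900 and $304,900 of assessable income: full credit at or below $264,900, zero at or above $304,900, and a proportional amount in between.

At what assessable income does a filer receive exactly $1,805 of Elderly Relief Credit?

$297,300

$1,805 is 1,805/9,500 of the full $9,500, so 7,695/9,500 of the $40,000 range has been used: income = $264,900 + $40,000 × 7,695/9,500 = $297,300.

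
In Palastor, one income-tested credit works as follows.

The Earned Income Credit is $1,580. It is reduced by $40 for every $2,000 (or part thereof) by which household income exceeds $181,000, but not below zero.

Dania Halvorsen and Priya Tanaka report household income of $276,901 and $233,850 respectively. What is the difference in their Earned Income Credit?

Dania ($276,901): Earned Income Credit: income exceeds $181,000 by $95,901 → 48 increments × $40 = $1,920 ≥ base, so the credit is $0.
Priya ($233,850): Earned Income Credit: income exceeds $181,000 by $52,850, which is 27 full-or-partial $2,000 increments; reduction = 27 × $40 = $1,080, leaving $500.
Difference: |$0 − $500| = $500.

$500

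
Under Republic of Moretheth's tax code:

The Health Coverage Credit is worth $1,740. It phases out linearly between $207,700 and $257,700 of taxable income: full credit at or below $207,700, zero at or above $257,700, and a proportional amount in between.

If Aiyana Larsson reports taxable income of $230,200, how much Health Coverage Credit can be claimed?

Health Coverage Credit: $230,200 is $22,500 into a $50,000 phase-out range, leaving 27,500/50,000 of the credit: $1,740 × 27,500/50,000 = $957.

$957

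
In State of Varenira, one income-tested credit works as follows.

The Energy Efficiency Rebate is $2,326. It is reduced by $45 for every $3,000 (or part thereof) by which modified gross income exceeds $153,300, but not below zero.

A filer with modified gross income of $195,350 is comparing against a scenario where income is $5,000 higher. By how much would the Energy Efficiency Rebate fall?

At $195,350 — income exceeds $153,300 by $42,050, which is 15 full-or-partial $3,000 increments; reduction = 15 × $45 = $675, leaving $1,651.
At $200,350 — income exceeds $153,300 by $47,050, which is 16 full-or-partial $3,000 increments; reduction = 16 × $45 = $720, leaving $1,606.
Lost: $1,651 − $1,606 = $45.

$45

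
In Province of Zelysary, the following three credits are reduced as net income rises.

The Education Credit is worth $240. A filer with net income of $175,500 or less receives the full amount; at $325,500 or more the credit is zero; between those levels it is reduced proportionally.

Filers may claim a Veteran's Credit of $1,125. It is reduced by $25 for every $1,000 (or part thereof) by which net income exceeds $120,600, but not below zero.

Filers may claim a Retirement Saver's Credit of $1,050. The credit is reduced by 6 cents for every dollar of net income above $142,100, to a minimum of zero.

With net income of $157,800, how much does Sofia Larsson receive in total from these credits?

$523

Education Credit: $157,800 is at or below the $175,500 threshold, so the full $240 applies.
Veteran's Credit: income exceeds $120,600 by $37,200, which is 38 full-or-partial $1,000 increments; reduction = 38 × $25 = $950, leaving $175.
Retirement Saver's Credit: 6% of the $15,700 excess over $142,100 is $942; credit = $1,050 − $942 = $108.
Total: $240 + $175 + $108 = $523.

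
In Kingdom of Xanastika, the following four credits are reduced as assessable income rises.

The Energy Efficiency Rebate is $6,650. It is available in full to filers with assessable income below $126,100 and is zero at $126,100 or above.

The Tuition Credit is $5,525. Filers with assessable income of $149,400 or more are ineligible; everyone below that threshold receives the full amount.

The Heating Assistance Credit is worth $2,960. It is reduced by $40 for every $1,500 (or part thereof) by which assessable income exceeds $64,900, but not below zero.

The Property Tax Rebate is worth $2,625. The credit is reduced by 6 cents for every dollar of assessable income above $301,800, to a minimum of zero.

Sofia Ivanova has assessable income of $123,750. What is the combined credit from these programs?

$16,160

Energy Efficiency Rebate: $123,750 is below the $126,100 cutoff, so the full $6,650 applies.
Tuition Credit: $123,750 is below the $149,400 cutoff, so the full $5,525 applies.
Heating Assistance Credit: income exceeds $64,900 by $58,850, which is 40 full-or-partial $1,500 increments; reduction = 40 × $40 = $1,600, leaving $1,360.
Property Tax Rebate: $123,750 is at or below the $301,800 threshold, so the full $2,625 applies.
Total: $6,650 + $5,525 + $1,360 + $2,625 = $16,160.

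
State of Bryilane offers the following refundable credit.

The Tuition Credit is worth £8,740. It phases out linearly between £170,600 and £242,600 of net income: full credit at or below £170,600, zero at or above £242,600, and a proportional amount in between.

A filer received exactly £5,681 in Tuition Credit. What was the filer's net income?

£195,800

£5,681 is 5,681/8,740 of the full £8,740, so 3,059/8,740 of the £72,000 range has been used: income = £170,600 + £72,000 × 3,059/8,740 = £195,800.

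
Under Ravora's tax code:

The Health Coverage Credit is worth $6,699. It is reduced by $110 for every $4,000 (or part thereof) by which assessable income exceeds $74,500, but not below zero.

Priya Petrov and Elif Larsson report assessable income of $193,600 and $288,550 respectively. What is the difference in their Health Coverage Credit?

$2,640

Priya ($193,600): Health Coverage Credit: income exceeds $74,500 by $119,100, which is 30 full-or-partial $4,000 increments; reduction = 30 × $110 = $3,300, leaving $3,399.
Elif ($288,550): Health Coverage Credit: income exceeds $74,500 by $214,050, which is 54 full-or-partial $4,000 increments; reduction = 54 × $110 = $5,940, leaving $759.
Difference: |$3,399 − $759| = $2,640.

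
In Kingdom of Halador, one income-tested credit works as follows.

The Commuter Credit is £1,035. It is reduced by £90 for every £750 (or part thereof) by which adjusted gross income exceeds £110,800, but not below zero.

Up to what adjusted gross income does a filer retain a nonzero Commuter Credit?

£119,050

After 11 increments the reduction is 11 × £90 = £990, leaving £45; one more increment wipes it out. Increment 11 ends at excess 11 × £750 = £8,250, so the highest qualifying income is £110,800 + £8,250 = £119,050.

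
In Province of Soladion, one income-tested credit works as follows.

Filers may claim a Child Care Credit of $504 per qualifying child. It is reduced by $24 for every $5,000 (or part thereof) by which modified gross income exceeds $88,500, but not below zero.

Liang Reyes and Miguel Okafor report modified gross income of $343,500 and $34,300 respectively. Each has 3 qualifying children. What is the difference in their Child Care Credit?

Liang ($343,500): Child Care Credit: base = 3 × $504 = $1,512. income exceeds $88,500 by $255,000, which is 51 full-or-partial $5,000 increments; reduction = 51 × $24 = $1,224, leaving $288.
Miguel ($34,300): Child Care Credit: base = 3 × $504 = $1,512. $34,300 is at or below the $88,500 threshold, so the full $1,512 applies.
Difference: |$288 − $1,512| = $1,224.

$1,224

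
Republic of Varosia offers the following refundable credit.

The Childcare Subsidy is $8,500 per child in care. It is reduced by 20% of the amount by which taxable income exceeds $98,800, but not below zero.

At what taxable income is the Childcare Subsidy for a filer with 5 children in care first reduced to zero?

Full credit = 5 × $8,500 = $42,500.
The credit falls by 20% of each dollar above $98,800, so it reaches zero when the excess is $42,500 / 20% = $212,500: income = $98,800 + $212,500 = $311,300.

$311,300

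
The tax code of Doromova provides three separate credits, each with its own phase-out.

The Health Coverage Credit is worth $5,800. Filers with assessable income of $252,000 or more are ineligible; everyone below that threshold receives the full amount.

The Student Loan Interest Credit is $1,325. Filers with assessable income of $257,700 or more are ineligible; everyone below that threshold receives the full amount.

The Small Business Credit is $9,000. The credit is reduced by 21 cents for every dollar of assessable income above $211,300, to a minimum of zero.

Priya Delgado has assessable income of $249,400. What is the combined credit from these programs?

$8,124

Health Coverage Credit: $249,400 is below the $252,000 cutoff, so the full $5,800 applies.
Student Loan Interest Credit: $249,400 is below the $257,700 cutoff, so the full $1,325 applies.
Small Business Credit: 21% of the $38,100 excess over $211,300 is $8,001; credit = $9,000 − $8,001 = $999.
Total: $5,800 + $1,325 + $999 = $8,124.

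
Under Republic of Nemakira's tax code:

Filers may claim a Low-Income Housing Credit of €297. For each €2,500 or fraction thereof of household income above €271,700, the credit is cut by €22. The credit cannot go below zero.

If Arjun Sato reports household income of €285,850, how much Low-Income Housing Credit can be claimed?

Low-Income Housing Credit: income exceeds €271,700 by €14,150, which is 6 full-or-partial €2,500 increments; reduction = 6 × €22 = €132, leaving €165.

€165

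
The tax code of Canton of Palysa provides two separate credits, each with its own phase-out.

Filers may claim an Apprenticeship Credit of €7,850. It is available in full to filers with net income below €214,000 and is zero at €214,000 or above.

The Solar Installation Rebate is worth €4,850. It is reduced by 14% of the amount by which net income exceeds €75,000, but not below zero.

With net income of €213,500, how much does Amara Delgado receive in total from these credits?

Apprenticeship Credit: €213,500 is below the €214,000 cutoff, so the full €7,850 applies.
Solar Installation Rebate: 14% of the €138,500 excess over €75,000 is €19,390 ≥ base, so the credit is €0.
Total: €7,850 + €0 = €7,850.

€7,850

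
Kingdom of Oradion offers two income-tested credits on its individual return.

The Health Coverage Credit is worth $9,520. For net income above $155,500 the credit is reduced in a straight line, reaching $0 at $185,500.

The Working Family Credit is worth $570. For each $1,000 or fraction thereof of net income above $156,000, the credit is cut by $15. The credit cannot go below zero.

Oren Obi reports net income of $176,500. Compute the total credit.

Health Coverage Credit: $176,500 is $21,000 into a $30,000 phase-out range, leaving 9,000/30,000 of the credit: $9,520 × 9,000/30,000 = $2,856.
Working Family Credit: income exceeds $156,000 by $20,500, which is 21 full-or-partial $1,000 increments; reduction = 21 × $15 = $315, leaving $255.
Total: $2,856 + $255 = $3,111.

$3,111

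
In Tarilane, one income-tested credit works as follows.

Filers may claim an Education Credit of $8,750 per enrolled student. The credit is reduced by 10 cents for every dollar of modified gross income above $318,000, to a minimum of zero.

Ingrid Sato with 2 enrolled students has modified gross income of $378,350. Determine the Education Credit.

$11,465

Education Credit: base = 2 × $8,750 = $17,500. 10% of the $60,350 excess over $318,000 is $6,035; credit = $17,500 − $6,035 = $11,465.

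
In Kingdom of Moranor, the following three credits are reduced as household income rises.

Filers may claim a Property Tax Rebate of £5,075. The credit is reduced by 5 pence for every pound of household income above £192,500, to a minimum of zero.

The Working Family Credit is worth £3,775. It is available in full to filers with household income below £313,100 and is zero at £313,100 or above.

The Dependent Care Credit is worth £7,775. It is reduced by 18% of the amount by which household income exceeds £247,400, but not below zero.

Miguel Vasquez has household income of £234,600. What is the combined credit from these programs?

Property Tax Rebate: 5% of the £42,100 excess over £192,500 is £2,105; credit = £5,075 − £2,105 = £2,970.
Working Family Credit: £234,600 is below the £313,100 cutoff, so the full £3,775 applies.
Dependent Care Credit: £234,600 is at or below the £247,400 threshold, so the full £7,775 applies.
Total: £2,970 + £3,775 + £7,775 = £14,520.

£14,520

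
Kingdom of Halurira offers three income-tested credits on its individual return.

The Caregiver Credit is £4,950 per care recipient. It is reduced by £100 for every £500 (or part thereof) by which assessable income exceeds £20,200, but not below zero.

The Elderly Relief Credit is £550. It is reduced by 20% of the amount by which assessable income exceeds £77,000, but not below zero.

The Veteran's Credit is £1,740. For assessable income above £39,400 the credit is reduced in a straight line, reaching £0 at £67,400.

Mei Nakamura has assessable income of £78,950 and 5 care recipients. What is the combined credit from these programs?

£13,110

Caregiver Credit: base = 5 × £4,950 = £24,750. income exceeds £20,200 by £58,750, which is 118 full-or-partial £500 increments; reduction = 118 × £100 = £11,800, leaving £12,950.
Elderly Relief Credit: 20% of the £1,950 excess over £77,000 is £390; credit = £550 − £390 = £160.
Veteran's Credit: £78,950 is at or above £67,400, so the credit is £0.
Total: £12,950 + £160 + £0 = £13,110.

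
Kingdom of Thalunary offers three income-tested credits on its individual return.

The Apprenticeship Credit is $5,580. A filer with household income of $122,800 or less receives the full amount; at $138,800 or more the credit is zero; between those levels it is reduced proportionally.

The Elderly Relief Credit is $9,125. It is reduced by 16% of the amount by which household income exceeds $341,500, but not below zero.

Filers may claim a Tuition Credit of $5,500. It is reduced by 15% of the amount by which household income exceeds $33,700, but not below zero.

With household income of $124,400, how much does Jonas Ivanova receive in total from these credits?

Apprenticeship Credit: $124,400 is $1,600 into a $16,000 phase-out range, leaving 14,400/16,000 of the credit: $5,580 × 14,400/16,000 = $5,022.
Elderly Relief Credit: $124,400 is at or below the $341,500 threshold, so the full $9,125 applies.
Tuition Credit: 15% of the $90,700 excess over $33,700 is $13,605 ≥ base, so the credit is $0.
Total: $5,022 + $9,125 + $0 = $14,147.

$14,147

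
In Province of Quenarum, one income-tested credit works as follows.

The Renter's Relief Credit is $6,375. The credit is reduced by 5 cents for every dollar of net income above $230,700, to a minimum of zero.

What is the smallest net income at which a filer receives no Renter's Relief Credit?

The credit falls by 5% of each dollar above $230,700, so it reaches zero when the excess is $6,375 / 5% = $127,500: income = $230,700 + $127,500 = $358,200.

$358,200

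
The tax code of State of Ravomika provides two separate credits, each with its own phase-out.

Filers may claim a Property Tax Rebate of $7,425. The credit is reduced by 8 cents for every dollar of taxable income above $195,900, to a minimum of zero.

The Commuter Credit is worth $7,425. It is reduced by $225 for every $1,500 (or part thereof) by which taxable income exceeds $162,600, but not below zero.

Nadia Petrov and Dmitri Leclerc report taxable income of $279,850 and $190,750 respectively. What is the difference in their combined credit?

$9,866

Nadia ($279,850): Property Tax Rebate: 8% of the $83,950 excess over $195,900 is $6,716; credit = $7,425 − $6,716 = $709. Commuter Credit: income exceeds $162,600 by $117,250 → 79 increments × $225 = $17,775 ≥ base, so the credit is $0. total $709 + $0 = $709
Dmitri ($190,750): Property Tax Rebate: $190,750 is at or below the $195,900 threshold, so the full $7,425 applies. Commuter Credit: income exceeds $162,600 by $28,150, which is 19 full-or-partial $1,500 increments; reduction = 19 × $225 = $4,275, leaving $3,150. total $7,425 + $3,150 = $10,575
Difference: |$709 − $10,575| = $9,866.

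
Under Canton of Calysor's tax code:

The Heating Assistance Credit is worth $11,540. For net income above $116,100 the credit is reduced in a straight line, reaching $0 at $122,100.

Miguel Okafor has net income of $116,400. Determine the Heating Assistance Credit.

Heating Assistance Credit: $116,400 is $300 into a $6,000 phase-out range, leaving 5,700/6,000 of the credit: $11,540 × 5,700/6,000 = $10,963.

$10,963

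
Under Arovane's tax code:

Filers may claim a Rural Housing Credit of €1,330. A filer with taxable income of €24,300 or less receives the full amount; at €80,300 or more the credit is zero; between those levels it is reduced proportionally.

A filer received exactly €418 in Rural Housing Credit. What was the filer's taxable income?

€418 is 418/1,330 of the full €1,330, so 912/1,330 of the €56,000 range has been used: income = €24,300 + €56,000 × 912/1,330 = €62,700.

€62,700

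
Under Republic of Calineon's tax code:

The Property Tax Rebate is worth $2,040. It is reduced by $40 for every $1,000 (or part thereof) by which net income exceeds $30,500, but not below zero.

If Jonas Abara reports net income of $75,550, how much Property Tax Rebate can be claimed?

Property Tax Rebate: income exceeds $30,500 by $45,050, which is 46 full-or-partial $1,000 increments; reduction = 46 × $40 = $1,840, leaving $200.

$200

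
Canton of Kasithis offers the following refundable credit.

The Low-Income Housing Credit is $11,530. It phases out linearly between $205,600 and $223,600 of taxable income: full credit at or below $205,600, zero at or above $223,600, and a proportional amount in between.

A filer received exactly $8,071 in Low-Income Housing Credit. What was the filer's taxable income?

$211,000

$8,071 is 8,071/11,530 of the full $11,530, so 3,459/11,530 of the $18,000 range has been used: income = $205,600 + $18,000 × 3,459/11,530 = $211,000.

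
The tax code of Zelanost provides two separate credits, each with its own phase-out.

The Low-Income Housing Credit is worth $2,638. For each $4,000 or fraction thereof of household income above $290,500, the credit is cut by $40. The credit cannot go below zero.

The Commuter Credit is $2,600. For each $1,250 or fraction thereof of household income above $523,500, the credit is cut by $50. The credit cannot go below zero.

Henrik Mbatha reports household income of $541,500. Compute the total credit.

Low-Income Housing Credit: income exceeds $290,500 by $251,000, which is 63 full-or-partial $4,000 increments; reduction = 63 × $40 = $2,520, leaving $118.
Commuter Credit: income exceeds $523,500 by $18,000, which is 15 full-or-partial $1,250 increments; reduction = 15 × $50 = $750, leaving $1,850.
Total: $118 + $1,850 = $1,968.

$1,968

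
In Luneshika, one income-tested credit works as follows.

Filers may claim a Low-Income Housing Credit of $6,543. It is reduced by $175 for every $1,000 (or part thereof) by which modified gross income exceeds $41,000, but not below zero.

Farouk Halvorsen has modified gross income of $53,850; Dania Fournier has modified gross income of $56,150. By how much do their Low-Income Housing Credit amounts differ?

$525

Farouk ($53,850): Low-Income Housing Credit: income exceeds $41,000 by $12,850, which is 13 full-or-partial $1,000 increments; reduction = 13 × $175 = $2,275, leaving $4,268.
Dania ($56,150): Low-Income Housing Credit: income exceeds $41,000 by $15,150, which is 16 full-or-partial $1,000 increments; reduction = 16 × $175 = $2,800, leaving $3,743.
Difference: |$4,268 − $3,743| = $525.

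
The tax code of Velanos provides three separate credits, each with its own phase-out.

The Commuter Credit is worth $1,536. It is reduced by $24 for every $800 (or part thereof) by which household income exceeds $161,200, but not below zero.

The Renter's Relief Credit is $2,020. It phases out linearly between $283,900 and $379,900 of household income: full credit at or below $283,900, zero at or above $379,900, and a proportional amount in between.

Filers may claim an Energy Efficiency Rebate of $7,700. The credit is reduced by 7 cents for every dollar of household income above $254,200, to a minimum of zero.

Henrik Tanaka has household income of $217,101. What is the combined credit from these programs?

Commuter Credit: income exceeds $161,200 by $55,901 → 70 increments × $24 = $1,680 ≥ base, so the credit is $0.
Renter's Relief Credit: $217,101 is at or below the $283,900 threshold, so the full $2,020 applies.
Energy Efficiency Rebate: $217,101 is at or below the $254,200 threshold, so the full $7,700 applies.
Total: $0 + $2,020 + $7,700 = $9,720.

$9,720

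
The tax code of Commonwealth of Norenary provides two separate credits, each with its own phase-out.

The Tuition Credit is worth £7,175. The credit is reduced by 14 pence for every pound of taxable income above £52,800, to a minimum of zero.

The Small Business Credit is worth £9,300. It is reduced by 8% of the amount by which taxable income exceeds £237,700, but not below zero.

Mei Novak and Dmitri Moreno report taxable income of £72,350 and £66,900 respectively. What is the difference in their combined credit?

£763

Mei (£72,350): Tuition Credit: 14% of the £19,550 excess over £52,800 is £2,737; credit = £7,175 − £2,737 = £4,438. Small Business Credit: £72,350 is at or below the £237,700 threshold, so the full £9,300 applies. total £4,438 + £9,300 = £13,738
Dmitri (£66,900): Tuition Credit: 14% of the £14,100 excess over £52,800 is £1,974; credit = £7,175 − £1,974 = £5,201. Small Business Credit: £66,900 is at or below the £237,700 threshold, so the full £9,300 applies. total £5,201 + £9,300 = £14,501
Difference: |£13,738 − £14,501| = £763.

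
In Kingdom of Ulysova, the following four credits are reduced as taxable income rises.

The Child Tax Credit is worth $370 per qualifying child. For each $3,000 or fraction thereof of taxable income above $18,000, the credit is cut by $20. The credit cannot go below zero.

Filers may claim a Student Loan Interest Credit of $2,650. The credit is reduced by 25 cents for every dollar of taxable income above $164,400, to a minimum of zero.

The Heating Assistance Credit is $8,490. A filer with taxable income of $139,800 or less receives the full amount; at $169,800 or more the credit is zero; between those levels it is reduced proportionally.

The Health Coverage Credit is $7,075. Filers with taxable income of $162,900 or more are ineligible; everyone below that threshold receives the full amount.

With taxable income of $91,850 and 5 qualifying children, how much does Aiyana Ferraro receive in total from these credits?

$19,565

Child Tax Credit: base = 5 × $370 = $1,850. income exceeds $18,000 by $73,850, which is 25 full-or-partial $3,000 increments; reduction = 25 × $20 = $500, leaving $1,350.
Student Loan Interest Credit: $91,850 is at or below the $164,400 threshold, so the full $2,650 applies.
Heating Assistance Credit: $91,850 is at or below the $139,800 threshold, so the full $8,490 applies.
Health Coverage Credit: $91,850 is below the $162,900 cutoff, so the full $7,075 applies.
Total: $1,350 + $2,650 + $8,490 + $7,075 = $19,565.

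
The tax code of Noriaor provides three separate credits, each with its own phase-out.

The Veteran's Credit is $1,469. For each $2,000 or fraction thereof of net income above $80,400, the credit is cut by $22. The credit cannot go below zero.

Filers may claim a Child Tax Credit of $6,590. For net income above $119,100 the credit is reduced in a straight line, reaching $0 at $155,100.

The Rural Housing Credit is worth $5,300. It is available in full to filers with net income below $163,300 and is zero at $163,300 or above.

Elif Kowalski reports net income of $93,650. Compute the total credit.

Veteran's Credit: income exceeds $80,400 by $13,250, which is 7 full-or-partial $2,000 increments; reduction = 7 × $22 = $154, leaving $1,315.
Child Tax Credit: $93,650 is at or below the $119,100 threshold, so the full $6,590 applies.
Rural Housing Credit: $93,650 is below the $163,300 cutoff, so the full $5,300 applies.
Total: $1,315 + $6,590 + $5,300 = $13,205.

$13,205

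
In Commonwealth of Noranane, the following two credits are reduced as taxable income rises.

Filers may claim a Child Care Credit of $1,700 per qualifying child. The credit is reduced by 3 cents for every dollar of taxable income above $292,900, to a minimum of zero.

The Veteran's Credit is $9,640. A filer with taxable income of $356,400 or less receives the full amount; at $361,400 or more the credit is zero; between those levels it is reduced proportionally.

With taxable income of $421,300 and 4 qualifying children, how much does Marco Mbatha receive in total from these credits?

$2,948

Child Care Credit: base = 4 × $1,700 = $6,800. 3% of the $128,400 excess over $292,900 is $3,852; credit = $6,800 − $3,852 = $2,948.
Veteran's Credit: $421,300 is at or above $361,400, so the credit is $0.
Total: $2,948 + $0 = $2,948.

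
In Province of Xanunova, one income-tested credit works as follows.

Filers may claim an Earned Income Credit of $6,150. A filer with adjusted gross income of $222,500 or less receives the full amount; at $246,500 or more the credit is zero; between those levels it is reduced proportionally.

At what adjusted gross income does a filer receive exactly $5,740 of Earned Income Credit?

$5,740 is 5,740/6,150 of the full $6,150, so 410/6,150 of the $24,000 range has been used: income = $222,500 + $24,000 × 410/6,150 = $224,100.

$224,100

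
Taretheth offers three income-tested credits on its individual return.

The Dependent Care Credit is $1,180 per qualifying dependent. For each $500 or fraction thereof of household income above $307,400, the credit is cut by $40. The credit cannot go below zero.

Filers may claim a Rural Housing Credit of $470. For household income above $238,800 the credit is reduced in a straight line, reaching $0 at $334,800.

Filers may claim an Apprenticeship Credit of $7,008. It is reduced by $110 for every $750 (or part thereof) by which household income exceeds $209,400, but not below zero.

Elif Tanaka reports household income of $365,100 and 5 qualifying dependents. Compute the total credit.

Dependent Care Credit: base = 5 × $1,180 = $5,900. income exceeds $307,400 by $57,700, which is 116 full-or-partial $500 increments; reduction = 116 × $40 = $4,640, leaving $1,260.
Rural Housing Credit: $365,100 is at or above $334,800, so the credit is $0.
Apprenticeship Credit: income exceeds $209,400 by $155,700 → 208 increments × $110 = $22,880 ≥ base, so the credit is $0.
Total: $1,260 + $0 + $0 = $1,260.

$1,260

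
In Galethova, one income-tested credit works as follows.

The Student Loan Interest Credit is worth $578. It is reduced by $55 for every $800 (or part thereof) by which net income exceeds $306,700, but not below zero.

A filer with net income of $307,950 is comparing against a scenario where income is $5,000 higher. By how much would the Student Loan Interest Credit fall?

At $307,950 — income exceeds $306,700 by $1,250, which is 2 full-or-partial $800 increments; reduction = 2 × $55 = $110, leaving $468.
At $312,950 — income exceeds $306,700 by $6,250, which is 8 full-or-partial $800 increments; reduction = 8 × $55 = $440, leaving $138.
Lost: $468 − $138 = $330.

$330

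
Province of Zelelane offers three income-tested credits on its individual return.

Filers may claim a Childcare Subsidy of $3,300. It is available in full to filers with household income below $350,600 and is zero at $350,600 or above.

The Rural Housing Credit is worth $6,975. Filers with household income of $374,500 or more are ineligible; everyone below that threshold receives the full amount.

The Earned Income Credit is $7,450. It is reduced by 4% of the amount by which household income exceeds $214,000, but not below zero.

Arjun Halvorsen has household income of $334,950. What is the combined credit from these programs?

Childcare Subsidy: $334,950 is below the $350,600 cutoff, so the full $3,300 applies.
Rural Housing Credit: $334,950 is below the $374,500 cutoff, so the full $6,975 applies.
Earned Income Credit: 4% of the $120,950 excess over $214,000 is $4,838; credit = $7,450 − $4,838 = $2,612.
Total: $3,300 + $6,975 + $2,612 = $12,887.

$12,887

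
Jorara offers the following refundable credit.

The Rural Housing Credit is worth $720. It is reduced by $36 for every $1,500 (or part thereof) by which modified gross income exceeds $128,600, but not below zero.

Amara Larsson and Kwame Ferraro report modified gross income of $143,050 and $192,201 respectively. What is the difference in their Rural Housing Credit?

Amara ($143,050): Rural Housing Credit: income exceeds $128,600 by $14,450, which is 10 full-or-partial $1,500 increments; reduction = 10 × $36 = $360, leaving $360.
Kwame ($192,201): Rural Housing Credit: income exceeds $128,600 by $63,601 → 43 increments × $36 = $1,548 ≥ base, so the credit is $0.
Difference: |$360 − $0| = $360.

$360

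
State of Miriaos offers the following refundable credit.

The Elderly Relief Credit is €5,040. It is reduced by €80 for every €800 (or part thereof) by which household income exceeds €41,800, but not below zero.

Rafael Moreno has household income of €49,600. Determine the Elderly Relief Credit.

Elderly Relief Credit: income exceeds €41,800 by €7,800, which is 10 full-or-partial €800 increments; reduction = 10 × €80 = €800, leaving €4,240.

€4,240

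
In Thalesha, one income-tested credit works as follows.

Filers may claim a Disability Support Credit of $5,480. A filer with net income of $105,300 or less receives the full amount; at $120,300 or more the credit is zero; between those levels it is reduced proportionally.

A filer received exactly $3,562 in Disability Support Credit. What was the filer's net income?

$110,550

$3,562 is 3,562/5,480 of the full $5,480, so 1,918/5,480 of the $15,000 range has been used: income = $105,300 + $15,000 × 1,918/5,480 = $110,550.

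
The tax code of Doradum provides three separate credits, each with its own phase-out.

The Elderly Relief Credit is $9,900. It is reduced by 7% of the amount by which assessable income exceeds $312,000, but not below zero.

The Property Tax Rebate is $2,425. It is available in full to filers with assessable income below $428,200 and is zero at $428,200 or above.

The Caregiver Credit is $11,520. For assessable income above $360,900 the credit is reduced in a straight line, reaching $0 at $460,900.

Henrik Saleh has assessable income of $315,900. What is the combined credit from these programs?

Elderly Relief Credit: 7% of the $3,900 excess over $312,000 is $273; credit = $9,900 − $273 = $9,627.
Property Tax Rebate: $315,900 is below the $428,200 cutoff, so the full $2,425 applies.
Caregiver Credit: $315,900 is at or below the $360,900 threshold, so the full $11,520 applies.
Total: $9,627 + $2,425 + $11,520 = $23,572.

$23,572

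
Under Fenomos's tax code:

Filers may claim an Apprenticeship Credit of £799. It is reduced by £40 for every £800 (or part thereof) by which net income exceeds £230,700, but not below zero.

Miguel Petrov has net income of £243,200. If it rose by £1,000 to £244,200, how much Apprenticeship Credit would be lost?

At £243,200 — income exceeds £230,700 by £12,500, which is 16 full-or-partial £800 increments; reduction = 16 × £40 = £640, leaving £159.
At £244,200 — income exceeds £230,700 by £13,500, which is 17 full-or-partial £800 increments; reduction = 17 × £40 = £680, leaving £119.
Lost: £159 − £119 = £40.

£40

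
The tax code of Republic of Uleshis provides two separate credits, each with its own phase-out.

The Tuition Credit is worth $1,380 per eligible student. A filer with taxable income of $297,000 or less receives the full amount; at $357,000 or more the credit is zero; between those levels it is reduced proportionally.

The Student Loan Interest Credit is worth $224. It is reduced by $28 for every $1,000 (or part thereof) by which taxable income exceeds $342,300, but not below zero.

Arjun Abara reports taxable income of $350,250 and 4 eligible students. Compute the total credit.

Tuition Credit: base = 4 × $1,380 = $5,520. $350,250 is $53,250 into a $60,000 phase-out range, leaving 6,750/60,000 of the credit: $5,520 × 6,750/60,000 = $621.
Student Loan Interest Credit: income exceeds $342,300 by $7,950 → 8 increments × $28 = $224 ≥ base, so the credit is $0.
Total: $621 + $0 = $621.

$621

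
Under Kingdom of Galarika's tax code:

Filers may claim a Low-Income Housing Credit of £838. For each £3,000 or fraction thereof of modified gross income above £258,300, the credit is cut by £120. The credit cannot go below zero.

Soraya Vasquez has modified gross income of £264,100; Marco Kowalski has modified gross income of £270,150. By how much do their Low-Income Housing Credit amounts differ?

Soraya (£264,100): Low-Income Housing Credit: income exceeds £258,300 by £5,800, which is 2 full-or-partial £3,000 increments; reduction = 2 × £120 = £240, leaving £598.
Marco (£270,150): Low-Income Housing Credit: income exceeds £258,300 by £11,850, which is 4 full-or-partial £3,000 increments; reduction = 4 × £120 = £480, leaving £358.
Difference: |£598 − £358| = £240.

£240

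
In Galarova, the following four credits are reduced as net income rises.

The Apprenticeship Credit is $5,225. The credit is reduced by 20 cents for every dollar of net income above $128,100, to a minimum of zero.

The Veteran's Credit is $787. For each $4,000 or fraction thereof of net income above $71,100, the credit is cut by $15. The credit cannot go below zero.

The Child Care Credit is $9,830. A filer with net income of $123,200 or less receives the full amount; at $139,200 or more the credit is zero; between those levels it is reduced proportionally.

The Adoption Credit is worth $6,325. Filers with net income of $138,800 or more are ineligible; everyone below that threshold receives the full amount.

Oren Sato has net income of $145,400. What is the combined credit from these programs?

Apprenticeship Credit: 20% of the $17,300 excess over $128,100 is $3,460; credit = $5,225 − $3,460 = $1,765.
Veteran's Credit: income exceeds $71,100 by $74,300, which is 19 full-or-partial $4,000 increments; reduction = 19 × $15 = $285, leaving $502.
Child Care Credit: $145,400 is at or above $139,200, so the credit is $0.
Adoption Credit: $145,400 meets or exceeds the $138,800 cutoff, so the credit is $0.
Total: $1,765 + $502 + $0 + $0 = $2,267.

$2,267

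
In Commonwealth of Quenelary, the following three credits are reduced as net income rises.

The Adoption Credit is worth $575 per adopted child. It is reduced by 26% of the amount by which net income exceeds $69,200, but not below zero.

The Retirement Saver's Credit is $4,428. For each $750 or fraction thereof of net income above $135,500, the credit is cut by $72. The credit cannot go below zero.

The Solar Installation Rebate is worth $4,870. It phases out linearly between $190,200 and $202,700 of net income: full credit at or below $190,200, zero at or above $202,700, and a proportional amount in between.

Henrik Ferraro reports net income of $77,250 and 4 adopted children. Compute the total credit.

Adoption Credit: base = 4 × $575 = $2,300. 26% of the $8,050 excess over $69,200 is $2,093; credit = $2,300 − $2,093 = $207.
Retirement Saver's Credit: $77,250 is at or below the $135,500 threshold, so the full $4,428 applies.
Solar Installation Rebate: $77,250 is at or below the $190,200 threshold, so the full $4,870 applies.
Total: $207 + $4,428 + $4,870 = $9,505.

$9,505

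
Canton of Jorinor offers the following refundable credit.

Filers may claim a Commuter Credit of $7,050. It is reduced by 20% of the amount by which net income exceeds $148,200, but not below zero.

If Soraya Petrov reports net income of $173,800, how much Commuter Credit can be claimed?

$1,930

Commuter Credit: 20% of the $25,600 excess over $148,200 is $5,120; credit = $7,050 − $5,120 = $1,930.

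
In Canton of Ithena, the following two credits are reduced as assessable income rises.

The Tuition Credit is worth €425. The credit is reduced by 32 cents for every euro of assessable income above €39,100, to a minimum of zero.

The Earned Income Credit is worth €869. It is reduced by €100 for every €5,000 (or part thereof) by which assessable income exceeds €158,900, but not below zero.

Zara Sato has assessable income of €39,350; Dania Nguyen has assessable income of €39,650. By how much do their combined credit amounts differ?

€96

Zara (€39,350): Tuition Credit: 32% of the €250 excess over €39,100 is €80; credit = €425 − €80 = €345. Earned Income Credit: €39,350 is at or below the €158,900 threshold, so the full €869 applies. total €345 + €869 = €1,214
Dania (€39,650): Tuition Credit: 32% of the €550 excess over €39,100 is €176; credit = €425 − €176 = €249. Earned Income Credit: €39,650 is at or below the €158,900 threshold, so the full €869 applies. total €249 + €869 = €1,118
Difference: |€1,214 − €1,118| = €96.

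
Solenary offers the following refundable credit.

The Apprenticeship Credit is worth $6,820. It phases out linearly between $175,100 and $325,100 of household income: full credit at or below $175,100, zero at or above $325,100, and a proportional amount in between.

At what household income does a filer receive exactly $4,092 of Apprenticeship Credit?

$235,100

$4,092 is 4,092/6,820 of the full $6,820, so 2,728/6,820 of the $150,000 range has been used: income = $175,100 + $150,000 × 2,728/6,820 = $235,100.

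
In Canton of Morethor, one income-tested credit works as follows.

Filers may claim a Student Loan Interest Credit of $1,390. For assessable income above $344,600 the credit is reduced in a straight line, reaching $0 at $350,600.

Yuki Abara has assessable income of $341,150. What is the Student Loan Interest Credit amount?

$1,390

Student Loan Interest Credit: $341,150 is at or below the $344,600 threshold, so the full $1,390 applies.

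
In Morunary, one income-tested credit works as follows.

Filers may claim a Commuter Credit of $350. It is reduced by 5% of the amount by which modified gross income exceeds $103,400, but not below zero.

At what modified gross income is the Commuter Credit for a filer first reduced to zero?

The credit falls by 5% of each dollar above $103,400, so it reaches zero when the excess is $350 / 5% = $7,000: income = $103,400 + $7,000 = $110,400.

$110,400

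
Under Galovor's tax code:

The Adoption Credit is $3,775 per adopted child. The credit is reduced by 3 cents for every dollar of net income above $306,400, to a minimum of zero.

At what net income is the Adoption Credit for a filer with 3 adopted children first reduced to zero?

$683,900

Full credit = 3 × $3,775 = $11,325.
The credit falls by 3% of each dollar above $306,400, so it reaches zero when the excess is $11,325 / 3% = $377,500: income = $306,400 + $377,500 = $683,900.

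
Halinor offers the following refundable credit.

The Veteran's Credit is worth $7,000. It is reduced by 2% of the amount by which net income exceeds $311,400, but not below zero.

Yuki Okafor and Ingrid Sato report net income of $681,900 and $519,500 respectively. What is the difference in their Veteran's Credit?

Yuki ($681,900): Veteran's Credit: 2% of the $370,500 excess over $311,400 is $7,410 ≥ base, so the credit is $0.
Ingrid ($519,500): Veteran's Credit: 2% of the $208,100 excess over $311,400 is $4,162; credit = $7,000 − $4,162 = $2,838.
Difference: |$0 − $2,838| = $2,838.

$2,838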